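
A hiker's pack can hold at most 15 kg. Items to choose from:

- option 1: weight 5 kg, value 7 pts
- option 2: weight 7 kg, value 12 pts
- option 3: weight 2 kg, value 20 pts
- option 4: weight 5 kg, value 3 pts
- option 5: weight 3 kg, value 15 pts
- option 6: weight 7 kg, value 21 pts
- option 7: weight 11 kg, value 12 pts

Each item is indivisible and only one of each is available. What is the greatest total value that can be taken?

56 pts

Check high-value combinations within 15 kg:
- option 3+option 5+option 6: weight 2+3+7=12, value 20+15+21=56
- option 1+option 3+option 6: weight 5+2+7=14, value 7+20+21=48
- option 2+option 3+option 5: weight 7+2+3=12, value 12+20+15=47
Best: 56 pts.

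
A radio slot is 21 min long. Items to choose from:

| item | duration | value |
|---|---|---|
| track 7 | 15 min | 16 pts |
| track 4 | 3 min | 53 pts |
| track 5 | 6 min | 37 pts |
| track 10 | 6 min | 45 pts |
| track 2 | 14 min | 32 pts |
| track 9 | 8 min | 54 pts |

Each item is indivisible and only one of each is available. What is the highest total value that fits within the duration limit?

152 pts

Check high-value combinations within 21 min:
- track 4+track 10+track 9: duration 3+6+8=17, value 53+45+54=152
- track 4+track 5+track 9: duration 3+6+8=17, value 53+37+54=144
- track 5+track 10+track 9: duration 6+6+8=20, value 37+45+54=136
- track 4+track 5+track 10: duration 3+6+6=15, value 53+37+45=135
Best: 152 pts.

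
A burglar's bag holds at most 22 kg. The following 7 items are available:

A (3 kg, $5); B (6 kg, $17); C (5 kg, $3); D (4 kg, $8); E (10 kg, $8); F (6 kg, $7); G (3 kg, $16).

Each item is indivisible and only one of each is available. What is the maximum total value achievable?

This is a 0/1 knapsack; check combinations near the capacity.
- A+B+D+F+G: weight 3+6+4+6+3=22, value 5+17+8+7+16=53
- A+B+C+D+G: weight 3+6+5+4+3=21, value 5+17+3+8+16=49
- B+D+F+G: weight 6+4+6+3=19, value 17+8+7+16=48
- A+B+D+G: weight 3+6+4+3=16, value 5+17+8+16=46
- A+B+E+G: weight 3+6+10+3=22, value 5+17+8+16=46
Best: $53.

$53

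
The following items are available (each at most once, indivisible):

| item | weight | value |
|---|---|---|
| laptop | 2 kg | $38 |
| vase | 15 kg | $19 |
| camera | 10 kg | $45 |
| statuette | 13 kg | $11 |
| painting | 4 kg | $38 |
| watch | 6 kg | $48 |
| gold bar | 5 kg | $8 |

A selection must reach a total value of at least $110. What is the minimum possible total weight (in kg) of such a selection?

Subsets with value ≥ 110, sorted by total weight:
- laptop+painting+watch: weight 12, value 124
- laptop+camera+painting: weight 16, value 121
- laptop+painting+watch+gold bar: weight 17, value 132
- laptop+camera+watch: weight 18, value 131
Minimum weight: 12 kg.

12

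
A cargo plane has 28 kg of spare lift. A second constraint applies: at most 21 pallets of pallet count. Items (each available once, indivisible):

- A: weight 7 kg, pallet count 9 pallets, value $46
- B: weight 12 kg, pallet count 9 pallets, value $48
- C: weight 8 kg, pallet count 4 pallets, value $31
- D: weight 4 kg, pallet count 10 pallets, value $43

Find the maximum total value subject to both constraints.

$94

Feasible sets respecting both limits:
- A+B: weight 19, pallet count 18, value 94
- B+D: weight 16, pallet count 19, value 91
- A+D: weight 11, pallet count 19, value 89
- B+C: weight 20, pallet count 13, value 79
Best: $94.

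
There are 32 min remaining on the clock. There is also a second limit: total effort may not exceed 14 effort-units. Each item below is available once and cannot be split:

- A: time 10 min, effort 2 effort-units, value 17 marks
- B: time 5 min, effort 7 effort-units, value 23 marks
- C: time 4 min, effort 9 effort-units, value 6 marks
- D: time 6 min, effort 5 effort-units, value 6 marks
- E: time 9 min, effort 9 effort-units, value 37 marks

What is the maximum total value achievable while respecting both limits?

54 marks

Feasible sets respecting both limits:
- A+E: time 19, effort 11, value 54
- A+B+D: time 21, effort 14, value 46
- D+E: time 15, effort 14, value 43
- A+B: time 15, effort 9, value 40
Best: 54 marks.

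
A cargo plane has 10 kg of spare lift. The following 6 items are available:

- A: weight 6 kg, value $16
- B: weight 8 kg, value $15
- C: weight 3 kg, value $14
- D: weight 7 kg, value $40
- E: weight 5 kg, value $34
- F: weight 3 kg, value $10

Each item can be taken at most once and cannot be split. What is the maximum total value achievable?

This is a 0/1 knapsack; check combinations near the capacity.
- C+D: weight 3+7=10, value 14+40=54
- D+F: weight 7+3=10, value 40+10=50
- C+E: weight 3+5=8, value 14+34=48
- E+F: weight 5+3=8, value 34+10=44
- D: weight 7, value 40
Best: $54.

$54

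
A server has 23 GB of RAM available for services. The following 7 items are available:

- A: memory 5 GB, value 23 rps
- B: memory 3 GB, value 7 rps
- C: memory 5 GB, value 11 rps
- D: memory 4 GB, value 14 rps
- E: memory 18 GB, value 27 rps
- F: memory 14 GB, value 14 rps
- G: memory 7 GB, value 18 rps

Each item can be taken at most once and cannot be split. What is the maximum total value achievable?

66 rps

This is a 0/1 knapsack; check combinations near the capacity.
- A+C+D+G: memory 5+5+4+7=21, value 23+11+14+18=66
- A+B+D+G: memory 5+3+4+7=19, value 23+7+14+18=62
- A+B+C+G: memory 5+3+5+7=20, value 23+7+11+18=59
- A+D+G: memory 5+4+7=16, value 23+14+18=55
Best: 66 rps.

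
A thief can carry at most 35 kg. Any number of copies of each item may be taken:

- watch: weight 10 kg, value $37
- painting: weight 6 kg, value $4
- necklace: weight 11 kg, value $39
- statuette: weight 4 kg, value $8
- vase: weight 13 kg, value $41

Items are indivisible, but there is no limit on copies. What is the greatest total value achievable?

Best value-per-unit is watch at 37/10; filling with it alone gives 3×37 = 111.
Optimal mix: 2×watch + 1×necklace + 1×statuette → weight 35, value 121.

$121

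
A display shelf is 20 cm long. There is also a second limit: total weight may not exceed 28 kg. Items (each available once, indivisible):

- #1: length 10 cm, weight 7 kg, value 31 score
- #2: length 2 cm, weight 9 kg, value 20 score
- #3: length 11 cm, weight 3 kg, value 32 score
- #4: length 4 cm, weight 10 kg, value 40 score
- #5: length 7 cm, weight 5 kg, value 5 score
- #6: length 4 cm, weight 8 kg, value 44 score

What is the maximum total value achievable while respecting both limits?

116 score

Feasible sets respecting both limits:
- #3+#4+#6: length 19, weight 21, value 116
- #1+#4+#6: length 18, weight 25, value 115
- #2+#4+#6: length 10, weight 27, value 104
- #2+#3+#6: length 17, weight 20, value 96
Best: 116 score.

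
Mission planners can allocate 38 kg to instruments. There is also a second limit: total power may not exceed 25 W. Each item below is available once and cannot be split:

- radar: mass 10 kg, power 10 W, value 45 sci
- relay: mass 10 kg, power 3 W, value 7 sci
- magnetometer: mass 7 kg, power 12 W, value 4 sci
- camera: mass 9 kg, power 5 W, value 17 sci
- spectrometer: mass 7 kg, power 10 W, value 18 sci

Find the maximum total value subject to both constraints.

80 sci

Feasible sets respecting both limits:
- radar+camera+spectrometer: mass 26, power 25, value 80
- radar+relay+spectrometer: mass 27, power 23, value 70
- radar+relay+camera: mass 29, power 18, value 69
Best: 80 sci.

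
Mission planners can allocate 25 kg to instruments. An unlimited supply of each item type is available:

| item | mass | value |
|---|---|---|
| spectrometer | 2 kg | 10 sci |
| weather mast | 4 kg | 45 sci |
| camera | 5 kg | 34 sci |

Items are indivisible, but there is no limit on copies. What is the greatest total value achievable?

270 sci

Best value-per-unit is weather mast at 45/4, and filling with it alone uses mass 6×4=24. No mix of the others beats 6×45 = 270.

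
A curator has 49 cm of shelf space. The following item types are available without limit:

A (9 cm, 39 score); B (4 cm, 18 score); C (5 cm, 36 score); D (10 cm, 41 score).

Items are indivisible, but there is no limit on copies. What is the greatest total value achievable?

342 score

Best value-per-unit is C at 36/5; filling with it alone gives 9×36 = 324.
Optimal mix: 1×B + 9×C → length 49, value 342.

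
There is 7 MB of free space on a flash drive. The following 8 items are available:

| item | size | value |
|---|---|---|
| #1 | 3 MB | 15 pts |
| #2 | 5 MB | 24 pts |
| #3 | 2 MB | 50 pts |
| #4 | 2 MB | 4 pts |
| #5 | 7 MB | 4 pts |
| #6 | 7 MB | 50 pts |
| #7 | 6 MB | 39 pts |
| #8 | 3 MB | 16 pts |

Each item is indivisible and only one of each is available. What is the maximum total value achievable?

Check high-value combinations within 7 MB:
- #2+#3: size 5+2=7, value 24+50=74
- #3+#4+#8: size 2+2+3=7, value 50+4+16=70
- #1+#3+#4: size 3+2+2=7, value 15+50+4=69
- #3+#8: size 2+3=5, value 50+16=66
Best: 74 pts.

74 pts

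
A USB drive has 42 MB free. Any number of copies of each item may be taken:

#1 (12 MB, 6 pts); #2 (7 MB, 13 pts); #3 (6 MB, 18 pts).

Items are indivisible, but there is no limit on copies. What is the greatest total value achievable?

126 pts

Best value-per-unit is #3 at 18/6, and filling with it alone uses size 7×6=42. No mix of the others beats 7×18 = 126.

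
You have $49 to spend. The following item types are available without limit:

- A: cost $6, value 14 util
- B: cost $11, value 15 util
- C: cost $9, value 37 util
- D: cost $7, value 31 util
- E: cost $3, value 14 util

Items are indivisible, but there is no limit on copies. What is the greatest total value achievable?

227 util

Best value-per-unit is E at 14/3; filling with it alone gives 16×14 = 224.
Optimal mix: 1×D + 14×E → cost 49, value 227.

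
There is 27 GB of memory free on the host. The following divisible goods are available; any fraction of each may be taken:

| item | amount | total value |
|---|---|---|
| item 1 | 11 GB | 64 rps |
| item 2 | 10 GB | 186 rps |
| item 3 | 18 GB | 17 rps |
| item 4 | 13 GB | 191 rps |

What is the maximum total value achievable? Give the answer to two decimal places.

400.27

Take in order of value per unit:
- item 2 (186/10 per unit): all 10 → value 186, running total 186.00
- item 4 (191/13 per unit): all 13 → value 191, running total 377.00
- item 1 (64/11 per unit): 4 of 11 → value 4×64/11 = 23.2727, running total 400.27
Total 400.27.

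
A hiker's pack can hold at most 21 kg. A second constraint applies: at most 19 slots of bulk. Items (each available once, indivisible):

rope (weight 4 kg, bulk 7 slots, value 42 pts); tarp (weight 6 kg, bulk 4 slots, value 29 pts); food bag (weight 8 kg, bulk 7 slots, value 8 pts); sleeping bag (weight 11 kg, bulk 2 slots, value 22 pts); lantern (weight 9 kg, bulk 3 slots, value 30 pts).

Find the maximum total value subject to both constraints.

Feasible sets respecting both limits:
- rope+tarp+lantern: weight 19, bulk 14, value 101
- rope+tarp+sleeping bag: weight 21, bulk 13, value 93
- rope+food bag+lantern: weight 21, bulk 17, value 80
Best: 101 pts.

101 pts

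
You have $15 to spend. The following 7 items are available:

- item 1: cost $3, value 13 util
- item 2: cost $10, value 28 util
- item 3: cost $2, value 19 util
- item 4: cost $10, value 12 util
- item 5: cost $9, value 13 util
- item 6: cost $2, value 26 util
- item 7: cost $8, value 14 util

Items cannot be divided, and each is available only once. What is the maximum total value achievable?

73 util

Check high-value combinations within $15:
- item 2+item 3+item 6: cost 10+2+2=14, value 28+19+26=73
- item 1+item 3+item 6+item 7: cost 3+2+2+8=15, value 13+19+26+14=72
- item 1+item 2+item 6: cost 3+10+2=15, value 13+28+26=67
- item 1+item 2+item 3: cost 3+10+2=15, value 13+28+19=60
- item 3+item 6+item 7: cost 2+2+8=12, value 19+26+14=59
Best: 73 util.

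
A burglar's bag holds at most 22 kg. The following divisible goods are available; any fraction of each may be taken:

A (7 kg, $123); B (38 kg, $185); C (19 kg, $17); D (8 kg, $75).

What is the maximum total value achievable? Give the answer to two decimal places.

232.08

Take in order of value per unit:
- A (123/7 per unit): all 7 → value 123, running total 123.00
- D (75/8 per unit): all 8 → value 75, running total 198.00
- B (185/38 per unit): 7 of 38 → value 7×185/38 = 34.0789, running total 232.08
Total 232.08.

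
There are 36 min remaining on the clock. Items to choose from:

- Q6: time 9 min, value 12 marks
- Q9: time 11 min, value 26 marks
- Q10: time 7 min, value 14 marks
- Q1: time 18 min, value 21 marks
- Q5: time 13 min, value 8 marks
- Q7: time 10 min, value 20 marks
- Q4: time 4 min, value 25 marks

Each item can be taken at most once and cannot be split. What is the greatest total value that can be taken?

Check high-value combinations within 36 min:
- Q9+Q10+Q7+Q4: time 11+7+10+4=32, value 26+14+20+25=85
- Q6+Q9+Q7+Q4: time 9+11+10+4=34, value 12+26+20+25=83
- Q6+Q9+Q10+Q4: time 9+11+7+4=31, value 12+26+14+25=77
- Q9+Q10+Q5+Q4: time 11+7+13+4=35, value 26+14+8+25=73
Best: 85 marks.

85 marks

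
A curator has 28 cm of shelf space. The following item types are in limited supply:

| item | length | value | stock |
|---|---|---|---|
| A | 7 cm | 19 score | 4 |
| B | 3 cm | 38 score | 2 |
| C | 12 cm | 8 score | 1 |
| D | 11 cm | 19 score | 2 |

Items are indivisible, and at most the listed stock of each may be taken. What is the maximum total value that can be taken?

Best selections within length 28 and stock limits:
- 3×A + 2×B: length 27, value 133
- 2×A + 2×B: length 20, value 114
- 1×A + 2×B + 1×D: length 24, value 114
- 2×B + 2×D: length 28, value 114
Best: 133 score.

133 score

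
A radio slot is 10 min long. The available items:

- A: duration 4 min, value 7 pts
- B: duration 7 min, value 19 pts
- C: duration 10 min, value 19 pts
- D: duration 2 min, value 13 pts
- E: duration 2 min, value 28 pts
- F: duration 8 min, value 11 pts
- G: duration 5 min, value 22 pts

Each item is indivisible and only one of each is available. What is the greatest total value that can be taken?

Check high-value combinations within 10 min:
- D+E+G: duration 2+2+5=9, value 13+28+22=63
- E+G: duration 2+5=7, value 28+22=50
- A+D+E: duration 4+2+2=8, value 7+13+28=48
Best: 63 pts.

63 pts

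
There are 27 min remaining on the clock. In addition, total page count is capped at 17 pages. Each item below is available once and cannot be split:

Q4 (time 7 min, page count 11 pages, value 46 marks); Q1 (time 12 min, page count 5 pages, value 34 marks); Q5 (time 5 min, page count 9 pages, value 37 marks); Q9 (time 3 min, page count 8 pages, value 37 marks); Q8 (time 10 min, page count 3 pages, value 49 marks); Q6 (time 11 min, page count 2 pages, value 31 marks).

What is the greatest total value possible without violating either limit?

Feasible sets respecting both limits:
- Q1+Q5+Q8: time 27, page count 17, value 120
- Q1+Q9+Q8: time 25, page count 16, value 120
- Q5+Q8+Q6: time 26, page count 14, value 117
Best: 120 marks.

120 marks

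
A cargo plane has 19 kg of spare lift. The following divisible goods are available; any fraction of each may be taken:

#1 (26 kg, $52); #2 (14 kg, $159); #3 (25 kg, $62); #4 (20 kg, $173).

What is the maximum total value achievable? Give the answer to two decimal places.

202.25

Take in order of value per unit:
- #2 (159/14 per unit): all 14 → value 159, running total 159.00
- #4 (173/20 per unit): 5 of 20 → value 5×173/20 = 43.2500, running total 202.25
Total 202.25.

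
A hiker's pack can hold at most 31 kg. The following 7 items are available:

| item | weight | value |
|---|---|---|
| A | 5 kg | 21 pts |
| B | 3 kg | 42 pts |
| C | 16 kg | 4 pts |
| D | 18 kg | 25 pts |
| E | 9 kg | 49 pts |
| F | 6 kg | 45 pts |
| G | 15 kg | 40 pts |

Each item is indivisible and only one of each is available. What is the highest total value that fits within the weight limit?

157 pts

Check high-value combinations within 31 kg:
- A+B+E+F: weight 5+3+9+6=23, value 21+42+49+45=157
- A+B+F+G: weight 5+3+6+15=29, value 21+42+45+40=148
- B+E+F: weight 3+9+6=18, value 42+49+45=136
- E+F+G: weight 9+6+15=30, value 49+45+40=134
Best: 157 pts.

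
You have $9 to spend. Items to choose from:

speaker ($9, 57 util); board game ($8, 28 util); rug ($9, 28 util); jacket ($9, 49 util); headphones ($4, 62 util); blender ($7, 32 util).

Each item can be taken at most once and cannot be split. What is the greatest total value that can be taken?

This is a 0/1 knapsack; check combinations near the capacity.
- headphones: cost 4, value 62
- speaker: cost 9, value 57
- jacket: cost 9, value 49
Best: 62 util.

62 util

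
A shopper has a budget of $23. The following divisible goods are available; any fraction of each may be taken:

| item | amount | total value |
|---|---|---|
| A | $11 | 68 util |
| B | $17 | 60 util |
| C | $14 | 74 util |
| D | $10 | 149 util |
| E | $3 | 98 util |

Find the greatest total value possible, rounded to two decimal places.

308.82

Take in order of value per unit:
- E (98/3 per unit): all 3 → value 98, running total 98.00
- D (149/10 per unit): all 10 → value 149, running total 247.00
- A (68/11 per unit): 10 of 11 → value 10×68/11 = 61.8182, running total 308.82
Total 308.82.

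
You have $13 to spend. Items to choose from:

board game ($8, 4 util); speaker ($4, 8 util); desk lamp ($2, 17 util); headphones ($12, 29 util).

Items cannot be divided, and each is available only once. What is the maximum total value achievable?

29 util

Check high-value combinations within $13:
- headphones: cost 12, value 29
- speaker+desk lamp: cost 4+2=6, value 8+17=25
- board game+desk lamp: cost 8+2=10, value 4+17=21
Best: 29 util.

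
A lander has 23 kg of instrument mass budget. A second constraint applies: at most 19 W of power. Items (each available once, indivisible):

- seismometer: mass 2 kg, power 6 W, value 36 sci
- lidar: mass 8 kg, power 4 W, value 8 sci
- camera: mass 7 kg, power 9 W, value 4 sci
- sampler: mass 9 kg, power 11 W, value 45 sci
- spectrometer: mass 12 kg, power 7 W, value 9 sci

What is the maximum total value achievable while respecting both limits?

81 sci

Feasible sets respecting both limits:
- seismometer+sampler: mass 11, power 17, value 81
- sampler+spectrometer: mass 21, power 18, value 54
- lidar+sampler: mass 17, power 15, value 53
- seismometer+lidar+spectrometer: mass 22, power 17, value 53
Best: 81 sci.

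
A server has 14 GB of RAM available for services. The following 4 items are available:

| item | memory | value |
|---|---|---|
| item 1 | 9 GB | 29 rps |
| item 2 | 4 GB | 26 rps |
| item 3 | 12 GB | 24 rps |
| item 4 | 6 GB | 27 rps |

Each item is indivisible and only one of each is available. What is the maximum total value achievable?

Check high-value combinations within 14 GB:
- item 1+item 2: memory 9+4=13, value 29+26=55
- item 2+item 4: memory 4+6=10, value 26+27=53
- item 1: memory 9, value 29
- item 4: memory 6, value 27
- item 2: memory 4, value 26
Best: 55 rps.

55 rps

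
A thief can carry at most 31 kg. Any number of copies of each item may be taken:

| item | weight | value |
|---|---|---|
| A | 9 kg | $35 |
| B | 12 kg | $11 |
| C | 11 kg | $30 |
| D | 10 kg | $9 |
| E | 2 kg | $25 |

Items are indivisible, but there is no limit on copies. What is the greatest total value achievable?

Best value-per-unit is E at 25/2, and filling with it alone uses weight 15×2=30. No mix of the others beats 15×25 = 375.

$375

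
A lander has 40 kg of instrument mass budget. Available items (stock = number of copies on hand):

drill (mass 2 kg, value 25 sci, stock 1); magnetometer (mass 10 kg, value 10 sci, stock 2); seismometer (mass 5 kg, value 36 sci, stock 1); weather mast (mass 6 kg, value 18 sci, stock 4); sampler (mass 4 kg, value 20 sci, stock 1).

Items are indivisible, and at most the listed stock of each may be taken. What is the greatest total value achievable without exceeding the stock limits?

153 sci

Best selections within mass 40 and stock limits:
- 1×drill + 1×seismometer + 4×weather mast + 1×sampler: mass 35, value 153
- 1×drill + 1×magnetometer + 1×seismometer + 3×weather mast + 1×sampler: mass 39, value 145
Best: 153 sci.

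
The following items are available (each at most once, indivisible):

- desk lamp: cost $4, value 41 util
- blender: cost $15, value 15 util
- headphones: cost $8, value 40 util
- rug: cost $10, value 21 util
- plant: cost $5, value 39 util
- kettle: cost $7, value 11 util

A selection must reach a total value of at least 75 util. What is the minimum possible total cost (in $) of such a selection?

9

Subsets with value ≥ 75, sorted by total cost:
- desk lamp+plant: cost 9, value 80
- desk lamp+headphones: cost 12, value 81
- headphones+plant: cost 13, value 79
Minimum cost: 9 $.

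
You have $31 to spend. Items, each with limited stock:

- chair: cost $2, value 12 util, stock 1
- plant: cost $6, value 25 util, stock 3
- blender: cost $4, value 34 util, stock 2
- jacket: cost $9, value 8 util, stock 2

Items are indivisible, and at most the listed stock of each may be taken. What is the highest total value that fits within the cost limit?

155 util

Best selections within cost 31 and stock limits:
- 1×chair + 3×plant + 2×blender: cost 28, value 155
- 3×plant + 2×blender: cost 26, value 143
Best: 155 util.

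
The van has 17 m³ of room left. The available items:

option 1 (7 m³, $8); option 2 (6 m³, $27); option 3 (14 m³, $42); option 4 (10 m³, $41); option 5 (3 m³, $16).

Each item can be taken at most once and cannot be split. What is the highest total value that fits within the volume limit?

Check high-value combinations within 17 m³:
- option 2+option 4: volume 6+10=16, value 27+41=68
- option 3+option 5: volume 14+3=17, value 42+16=58
- option 4+option 5: volume 10+3=13, value 41+16=57
Best: $68.

$68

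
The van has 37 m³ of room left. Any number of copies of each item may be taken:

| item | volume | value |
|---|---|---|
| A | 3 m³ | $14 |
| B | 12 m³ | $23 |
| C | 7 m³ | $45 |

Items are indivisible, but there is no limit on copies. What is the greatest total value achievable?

Best value-per-unit is C at 45/7, and filling with it alone uses volume 5×7=35. No mix of the others beats 5×45 = 225.

$225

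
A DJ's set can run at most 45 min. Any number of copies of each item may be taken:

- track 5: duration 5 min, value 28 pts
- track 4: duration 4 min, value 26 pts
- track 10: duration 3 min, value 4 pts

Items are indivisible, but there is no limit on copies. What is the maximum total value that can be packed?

288 pts

Best value-per-unit is track 4 at 26/4; filling with it alone gives 11×26 = 286.
Optimal mix: 1×track 5 + 10×track 4 → duration 45, value 288.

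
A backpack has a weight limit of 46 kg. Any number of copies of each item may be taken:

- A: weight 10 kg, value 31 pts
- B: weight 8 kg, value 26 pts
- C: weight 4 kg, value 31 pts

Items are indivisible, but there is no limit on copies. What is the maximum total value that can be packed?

341 pts

Best value-per-unit is C at 31/4, and filling with it alone uses weight 11×4=44. No mix of the others beats 11×31 = 341.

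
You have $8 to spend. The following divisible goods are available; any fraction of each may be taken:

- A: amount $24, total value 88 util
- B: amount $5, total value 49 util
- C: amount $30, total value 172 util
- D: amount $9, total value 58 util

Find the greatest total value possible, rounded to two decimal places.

68.33

Take in order of value per unit:
- B (49/5 per unit): all 5 → value 49, running total 49.00
- D (58/9 per unit): 3 of 9 → value 3×58/9 = 19.3333, running total 68.33
Total 68.33.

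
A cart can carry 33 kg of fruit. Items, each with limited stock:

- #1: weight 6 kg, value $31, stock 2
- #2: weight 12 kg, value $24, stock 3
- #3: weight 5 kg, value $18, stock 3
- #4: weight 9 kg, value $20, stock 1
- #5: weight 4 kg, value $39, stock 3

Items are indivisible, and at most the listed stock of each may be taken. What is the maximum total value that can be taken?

$202

Best selections within weight 33 and stock limits:
- 1×#1 + 3×#3 + 3×#5: weight 33, value 202
- 2×#1 + 1×#4 + 3×#5: weight 33, value 199
- 2×#1 + 1×#3 + 3×#5: weight 29, value 197
- 1×#1 + 1×#3 + 1×#4 + 3×#5: weight 32, value 186
Best: $202.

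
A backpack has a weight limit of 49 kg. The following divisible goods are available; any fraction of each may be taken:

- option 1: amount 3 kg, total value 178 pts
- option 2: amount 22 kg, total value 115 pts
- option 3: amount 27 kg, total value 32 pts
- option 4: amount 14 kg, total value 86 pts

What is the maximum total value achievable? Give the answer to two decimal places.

390.85

Take in order of value per unit:
- option 1 (178/3 per unit): all 3 → value 178, running total 178.00
- option 4 (86/14 per unit): all 14 → value 86, running total 264.00
- option 2 (115/22 per unit): all 22 → value 115, running total 379.00
- option 3 (32/27 per unit): 10 of 27 → value 10×32/27 = 11.8519, running total 390.85
Total 390.85.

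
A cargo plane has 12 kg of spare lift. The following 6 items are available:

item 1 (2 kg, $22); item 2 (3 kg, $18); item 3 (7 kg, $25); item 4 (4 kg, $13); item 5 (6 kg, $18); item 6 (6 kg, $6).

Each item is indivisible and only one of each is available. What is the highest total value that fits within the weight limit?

$65

Check high-value combinations within 12 kg:
- item 1+item 2+item 3: weight 2+3+7=12, value 22+18+25=65
- item 1+item 2+item 5: weight 2+3+6=11, value 22+18+18=58
- item 1+item 2+item 4: weight 2+3+4=9, value 22+18+13=53
- item 1+item 4+item 5: weight 2+4+6=12, value 22+13+18=53
Best: $65.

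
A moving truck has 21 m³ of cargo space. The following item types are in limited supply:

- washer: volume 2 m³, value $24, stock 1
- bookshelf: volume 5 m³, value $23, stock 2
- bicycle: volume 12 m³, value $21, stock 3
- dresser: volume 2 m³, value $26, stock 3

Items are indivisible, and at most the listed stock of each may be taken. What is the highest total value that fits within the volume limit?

Best selections within volume 21 and stock limits:
- 1×washer + 2×bookshelf + 3×dresser: volume 18, value 148
- 1×washer + 1×bookshelf + 3×dresser: volume 13, value 125
Best: $148.

$148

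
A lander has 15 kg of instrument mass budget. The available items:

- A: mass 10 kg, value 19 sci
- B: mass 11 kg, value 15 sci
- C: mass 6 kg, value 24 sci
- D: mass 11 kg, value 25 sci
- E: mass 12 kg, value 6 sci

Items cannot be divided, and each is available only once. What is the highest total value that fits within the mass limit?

Check high-value combinations within 15 kg:
- D: mass 11, value 25
- C: mass 6, value 24
- A: mass 10, value 19
- B: mass 11, value 15
- E: mass 12, value 6
Best: 25 sci.

25 sci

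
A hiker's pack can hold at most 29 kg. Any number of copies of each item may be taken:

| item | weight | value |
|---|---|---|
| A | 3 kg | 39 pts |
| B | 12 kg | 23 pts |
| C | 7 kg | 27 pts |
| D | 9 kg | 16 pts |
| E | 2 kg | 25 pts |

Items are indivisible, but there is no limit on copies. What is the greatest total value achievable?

376 pts

Best value-per-unit is A at 39/3; filling with it alone gives 9×39 = 351.
Optimal mix: 9×A + 1×E → weight 29, value 376.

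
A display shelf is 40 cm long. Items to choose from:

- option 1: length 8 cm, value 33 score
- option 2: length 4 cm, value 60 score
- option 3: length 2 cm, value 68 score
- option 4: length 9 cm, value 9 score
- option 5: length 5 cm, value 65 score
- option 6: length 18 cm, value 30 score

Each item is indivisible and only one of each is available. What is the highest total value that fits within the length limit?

Check high-value combinations within 40 cm:
- option 1+option 2+option 3+option 5+option 6: length 8+4+2+5+18=37, value 33+60+68+65+30=256
- option 1+option 2+option 3+option 4+option 5: length 8+4+2+9+5=28, value 33+60+68+9+65=235
- option 2+option 3+option 4+option 5+option 6: length 4+2+9+5+18=38, value 60+68+9+65+30=232
- option 1+option 2+option 3+option 5: length 8+4+2+5=19, value 33+60+68+65=226
Best: 256 score.

256 score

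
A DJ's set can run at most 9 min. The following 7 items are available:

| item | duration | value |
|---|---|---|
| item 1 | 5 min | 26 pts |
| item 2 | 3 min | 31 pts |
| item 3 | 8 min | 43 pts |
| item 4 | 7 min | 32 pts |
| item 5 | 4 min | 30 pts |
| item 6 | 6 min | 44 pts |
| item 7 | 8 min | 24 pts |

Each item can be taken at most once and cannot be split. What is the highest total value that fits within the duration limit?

Check high-value combinations within 9 min:
- item 2+item 6: duration 3+6=9, value 31+44=75
- item 2+item 5: duration 3+4=7, value 31+30=61
- item 1+item 2: duration 5+3=8, value 26+31=57
Best: 75 pts.

75 pts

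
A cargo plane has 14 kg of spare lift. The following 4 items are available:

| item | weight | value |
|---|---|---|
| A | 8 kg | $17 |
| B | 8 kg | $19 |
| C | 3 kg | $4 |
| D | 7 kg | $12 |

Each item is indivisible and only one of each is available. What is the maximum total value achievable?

Check high-value combinations within 14 kg:
- B+C: weight 8+3=11, value 19+4=23
- A+C: weight 8+3=11, value 17+4=21
- B: weight 8, value 19
Best: $23.

$23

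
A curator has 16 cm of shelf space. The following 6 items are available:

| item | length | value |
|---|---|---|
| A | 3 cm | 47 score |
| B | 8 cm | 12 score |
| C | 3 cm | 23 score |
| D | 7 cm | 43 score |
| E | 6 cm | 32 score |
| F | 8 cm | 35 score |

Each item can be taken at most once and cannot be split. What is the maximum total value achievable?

This is a 0/1 knapsack; check combinations near the capacity.
- A+D+E: length 3+7+6=16, value 47+43+32=122
- A+C+D: length 3+3+7=13, value 47+23+43=113
- A+C+F: length 3+3+8=14, value 47+23+35=105
- A+C+E: length 3+3+6=12, value 47+23+32=102
Best: 122 score.

122 score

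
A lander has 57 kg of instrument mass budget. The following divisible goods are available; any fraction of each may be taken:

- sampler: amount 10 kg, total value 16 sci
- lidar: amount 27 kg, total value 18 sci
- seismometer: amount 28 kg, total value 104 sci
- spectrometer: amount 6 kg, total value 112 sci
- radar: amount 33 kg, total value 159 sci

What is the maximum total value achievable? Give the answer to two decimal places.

Take in order of value per unit:
- spectrometer (112/6 per unit): all 6 → value 112, running total 112.00
- radar (159/33 per unit): all 33 → value 159, running total 271.00
- seismometer (104/28 per unit): 18 of 28 → value 18×104/28 = 66.8571, running total 337.86
Total 337.86.

337.86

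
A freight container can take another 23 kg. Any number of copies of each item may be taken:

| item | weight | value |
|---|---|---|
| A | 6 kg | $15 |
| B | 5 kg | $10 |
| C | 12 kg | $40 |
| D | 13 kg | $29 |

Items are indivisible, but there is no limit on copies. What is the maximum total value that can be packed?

Best value-per-unit is C at 40/12; filling with it alone gives 1×40 = 40.
Optimal mix: 1×A + 1×B + 1×C → weight 23, value 65.

$65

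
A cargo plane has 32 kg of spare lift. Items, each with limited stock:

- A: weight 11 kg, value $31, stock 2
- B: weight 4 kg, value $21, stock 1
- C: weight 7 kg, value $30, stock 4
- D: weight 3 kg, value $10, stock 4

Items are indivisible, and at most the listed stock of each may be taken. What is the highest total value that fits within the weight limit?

$141

Top feasible selections:
- 1×B + 4×C: weight 32, value 141
- 1×B + 3×C + 2×D: weight 31, value 131
- 4×C + 1×D: weight 31, value 130
Best: $141.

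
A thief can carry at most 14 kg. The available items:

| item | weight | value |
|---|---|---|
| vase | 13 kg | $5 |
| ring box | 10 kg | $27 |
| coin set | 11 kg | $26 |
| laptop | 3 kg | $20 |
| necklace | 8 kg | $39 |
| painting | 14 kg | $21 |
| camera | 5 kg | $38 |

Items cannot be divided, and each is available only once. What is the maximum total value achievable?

Check high-value combinations within 14 kg:
- necklace+camera: weight 8+5=13, value 39+38=77
- laptop+necklace: weight 3+8=11, value 20+39=59
- laptop+camera: weight 3+5=8, value 20+38=58
Best: $77.

$77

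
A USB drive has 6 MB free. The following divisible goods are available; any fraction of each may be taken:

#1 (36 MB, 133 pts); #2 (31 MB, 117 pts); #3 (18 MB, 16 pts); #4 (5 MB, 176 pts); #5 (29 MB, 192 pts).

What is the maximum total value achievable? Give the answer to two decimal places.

182.62

Take in order of value per unit:
- #4 (176/5 per unit): all 5 → value 176, running total 176.00
- #5 (192/29 per unit): 1 of 29 → value 1×192/29 = 6.6207, running total 182.62
Total 182.62.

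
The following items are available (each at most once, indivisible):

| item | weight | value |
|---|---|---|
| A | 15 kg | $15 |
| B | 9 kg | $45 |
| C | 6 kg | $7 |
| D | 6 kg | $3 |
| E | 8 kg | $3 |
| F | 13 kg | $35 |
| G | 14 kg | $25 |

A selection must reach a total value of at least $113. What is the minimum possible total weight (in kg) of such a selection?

48

Subsets with value ≥ 113, sorted by total weight:
- B+C+D+F+G: weight 48, value 115
- B+C+E+F+G: weight 50, value 115
Minimum weight: 48 kg.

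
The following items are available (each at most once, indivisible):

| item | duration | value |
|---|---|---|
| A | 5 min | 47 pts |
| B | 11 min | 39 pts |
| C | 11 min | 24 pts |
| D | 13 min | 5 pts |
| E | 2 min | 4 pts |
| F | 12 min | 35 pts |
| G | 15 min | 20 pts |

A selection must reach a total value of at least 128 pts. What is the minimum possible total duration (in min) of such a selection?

Subsets with value ≥ 128, sorted by total duration:
- A+B+C+F: duration 39, value 145
- A+B+C+E+F: duration 41, value 149
Minimum duration: 39 min.

39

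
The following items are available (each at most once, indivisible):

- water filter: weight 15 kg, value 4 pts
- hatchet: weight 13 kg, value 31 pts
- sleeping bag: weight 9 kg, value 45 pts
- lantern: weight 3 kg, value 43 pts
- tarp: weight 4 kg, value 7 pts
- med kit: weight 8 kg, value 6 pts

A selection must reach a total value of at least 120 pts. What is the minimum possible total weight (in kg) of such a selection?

29

Subsets with value ≥ 120, sorted by total weight:
- hatchet+sleeping bag+lantern+tarp: weight 29, value 126
- hatchet+sleeping bag+lantern+med kit: weight 33, value 125
Minimum weight: 29 kg.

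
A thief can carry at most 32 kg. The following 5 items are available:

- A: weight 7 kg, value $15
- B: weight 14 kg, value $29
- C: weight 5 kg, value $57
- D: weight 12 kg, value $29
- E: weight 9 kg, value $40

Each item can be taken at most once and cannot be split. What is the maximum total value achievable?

$126

Check high-value combinations within 32 kg:
- C+D+E: weight 5+12+9=26, value 57+29+40=126
- B+C+E: weight 14+5+9=28, value 29+57+40=126
- B+C+D: weight 14+5+12=31, value 29+57+29=115
- A+C+E: weight 7+5+9=21, value 15+57+40=112
Best: $126.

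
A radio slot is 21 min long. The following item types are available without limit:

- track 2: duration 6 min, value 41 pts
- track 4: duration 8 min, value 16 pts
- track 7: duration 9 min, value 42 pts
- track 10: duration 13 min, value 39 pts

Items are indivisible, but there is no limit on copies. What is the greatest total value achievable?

124 pts

Best value-per-unit is track 2 at 41/6; filling with it alone gives 3×41 = 123.
Optimal mix: 2×track 2 + 1×track 7 → duration 21, value 124.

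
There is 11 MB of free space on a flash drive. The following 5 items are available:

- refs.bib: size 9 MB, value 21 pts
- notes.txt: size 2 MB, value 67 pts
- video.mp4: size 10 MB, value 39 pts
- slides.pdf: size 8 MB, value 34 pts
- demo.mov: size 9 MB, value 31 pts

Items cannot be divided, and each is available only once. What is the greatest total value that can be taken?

101 pts

This is a 0/1 knapsack; check combinations near the capacity.
- notes.txt+slides.pdf: size 2+8=10, value 67+34=101
- notes.txt+demo.mov: size 2+9=11, value 67+31=98
- refs.bib+notes.txt: size 9+2=11, value 21+67=88
- notes.txt: size 2, value 67
- video.mp4: size 10, value 39
Best: 101 pts.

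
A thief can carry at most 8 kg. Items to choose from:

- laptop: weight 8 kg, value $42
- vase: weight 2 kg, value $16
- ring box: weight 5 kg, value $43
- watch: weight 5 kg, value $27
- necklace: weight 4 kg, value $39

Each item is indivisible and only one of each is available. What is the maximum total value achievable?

$59

Check high-value combinations within 8 kg:
- vase+ring box: weight 2+5=7, value 16+43=59
- vase+necklace: weight 2+4=6, value 16+39=55
- ring box: weight 5, value 43
- vase+watch: weight 2+5=7, value 16+27=43
Best: $59.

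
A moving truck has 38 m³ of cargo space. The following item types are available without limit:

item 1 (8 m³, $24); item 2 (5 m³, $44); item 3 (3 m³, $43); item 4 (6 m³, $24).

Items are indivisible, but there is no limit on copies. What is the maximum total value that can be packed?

$517

Best value-per-unit is item 3 at 43/3; filling with it alone gives 12×43 = 516.
Optimal mix: 1×item 2 + 11×item 3 → volume 38, value 517.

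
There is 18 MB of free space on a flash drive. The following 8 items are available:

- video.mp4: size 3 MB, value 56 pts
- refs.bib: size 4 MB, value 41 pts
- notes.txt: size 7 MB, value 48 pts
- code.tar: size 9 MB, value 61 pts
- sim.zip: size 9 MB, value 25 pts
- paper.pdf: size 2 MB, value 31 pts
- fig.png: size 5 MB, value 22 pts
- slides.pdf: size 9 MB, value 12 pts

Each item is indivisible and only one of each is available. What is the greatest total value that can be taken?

Check high-value combinations within 18 MB:
- video.mp4+refs.bib+code.tar+paper.pdf: size 3+4+9+2=18, value 56+41+61+31=189
- video.mp4+refs.bib+notes.txt+paper.pdf: size 3+4+7+2=16, value 56+41+48+31=176
- video.mp4+refs.bib+code.tar: size 3+4+9=16, value 56+41+61=158
Best: 189 pts.

189 pts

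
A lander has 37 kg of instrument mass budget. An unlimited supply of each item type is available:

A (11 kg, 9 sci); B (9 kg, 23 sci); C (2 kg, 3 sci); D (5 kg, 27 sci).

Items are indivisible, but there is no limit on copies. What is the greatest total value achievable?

Best value-per-unit is D at 27/5; filling with it alone gives 7×27 = 189.
Optimal mix: 1×C + 7×D → mass 37, value 192.

192 sci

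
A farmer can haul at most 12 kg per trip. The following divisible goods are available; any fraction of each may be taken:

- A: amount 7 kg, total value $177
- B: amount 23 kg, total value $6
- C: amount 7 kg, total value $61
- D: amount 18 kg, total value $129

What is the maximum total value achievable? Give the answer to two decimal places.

Take in order of value per unit:
- A (177/7 per unit): all 7 → value 177, running total 177.00
- C (61/7 per unit): 5 of 7 → value 5×61/7 = 43.5714, running total 220.57
Total 220.57.

220.57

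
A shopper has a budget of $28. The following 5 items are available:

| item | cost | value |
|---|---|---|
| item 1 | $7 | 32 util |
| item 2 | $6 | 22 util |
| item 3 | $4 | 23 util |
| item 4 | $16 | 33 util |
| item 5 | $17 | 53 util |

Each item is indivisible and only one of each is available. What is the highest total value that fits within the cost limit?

Check high-value combinations within $28:
- item 1+item 3+item 5: cost 7+4+17=28, value 32+23+53=108
- item 2+item 3+item 5: cost 6+4+17=27, value 22+23+53=98
- item 1+item 3+item 4: cost 7+4+16=27, value 32+23+33=88
- item 1+item 5: cost 7+17=24, value 32+53=85
- item 2+item 3+item 4: cost 6+4+16=26, value 22+23+33=78
Best: 108 util.

108 util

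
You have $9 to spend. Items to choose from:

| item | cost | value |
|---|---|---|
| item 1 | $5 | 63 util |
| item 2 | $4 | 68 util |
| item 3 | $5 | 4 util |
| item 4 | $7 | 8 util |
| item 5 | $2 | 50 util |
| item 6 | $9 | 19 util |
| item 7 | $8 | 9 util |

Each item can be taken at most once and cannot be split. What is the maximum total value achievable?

Check high-value combinations within $9:
- item 1+item 2: cost 5+4=9, value 63+68=131
- item 2+item 5: cost 4+2=6, value 68+50=118
- item 1+item 5: cost 5+2=7, value 63+50=113
Best: 131 util.

131 util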